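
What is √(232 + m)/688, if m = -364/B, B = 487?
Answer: √13711485/167528 ≈ 0.022103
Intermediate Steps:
m = -364/487 ≈ -0.74743
√(232 + m)/688 = √(232 - 364/487)/688 = √(112620/487)*(1/688) = (2*√13711485/487)*(1/688) = √13711485/167528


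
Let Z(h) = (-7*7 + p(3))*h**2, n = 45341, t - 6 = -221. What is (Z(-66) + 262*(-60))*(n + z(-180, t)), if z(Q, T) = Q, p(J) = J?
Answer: -9759111456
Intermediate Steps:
t = -215 (t = 6 - 221 = -215)
Z(h) = -46*h**2 (Z(h) = (-7*7 + 3)*h**2 = (-49 + 3)*h**2 = -46*h**2)
(Z(-66) + 262*(-60))*(n + z(-180, t)) = (-46*(-66)**2 + 262*(-60))*(45341 - 180) = (-46*4356 - 15720)*45161 = (-200376 - 15720)*45161 = -216096*45161 = -9759111456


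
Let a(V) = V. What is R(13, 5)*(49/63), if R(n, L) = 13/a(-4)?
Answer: -91/36 ≈ -2.5278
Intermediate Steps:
R(n, L) = -13/4 (R(n, L) = 13/(-4) = 13*(-¼) = -13/4)
R(13, 5)*(49/63) = -637/(4*63) = -13/4*7/9 = -91/36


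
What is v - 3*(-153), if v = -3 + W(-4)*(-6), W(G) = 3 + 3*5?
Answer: 348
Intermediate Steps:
W(G) = 18 (W(G) = 3 + 15 = 18)
v = -111 (v = -3 + 18*(-6) = -3 - 108 = -111)
v - 3*(-153) = -111 - 3*(-153) = -111 + 459 = 348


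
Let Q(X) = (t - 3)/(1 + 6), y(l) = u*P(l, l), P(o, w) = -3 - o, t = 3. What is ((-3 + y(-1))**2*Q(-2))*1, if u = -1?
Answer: 0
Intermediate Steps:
y(l) = 3 + l (y(l) = -(-3 - l) = 3 + l)
Q(X) = 0 (Q(X) = (3 - 3)/(1 + 6) = 0/7 = 0*(1/7) = 0)
((-3 + y(-1))**2*Q(-2))*1 = ((-3 + (3 - 1))**2*0)*1 = ((-3 + 2)**2*0)*1 = ((-1)**2*0)*1 = (1*0)*1 = 0*1 = 0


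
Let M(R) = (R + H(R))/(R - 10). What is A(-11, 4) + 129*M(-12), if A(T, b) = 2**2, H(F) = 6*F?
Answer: 5462/11 ≈ 496.55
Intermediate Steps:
A(T, b) = 4
M(R) = 7*R/(-10 + R) (M(R) = (R + 6*R)/(R - 10) = (7*R)/(-10 + R) = 7*R/(-10 + R))
A(-11, 4) + 129*M(-12) = 4 + 129*(7*(-12)/(-10 - 12)) = 4 + 129*(7*(-12)/(-22)) = 4 + 129*(7*(-12)*(-1/22)) = 4 + 129*(42/11) = 4 + 5418/11 = 5462/11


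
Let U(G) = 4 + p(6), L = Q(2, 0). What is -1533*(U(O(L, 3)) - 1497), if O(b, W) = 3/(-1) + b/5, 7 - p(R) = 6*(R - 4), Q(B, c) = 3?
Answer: 2296434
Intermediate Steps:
L = 3
p(R) = 31 - 6*R (p(R) = 7 - 6*(R - 4) = 7 - 6*(-4 + R) = 7 - (-24 + 6*R) = 7 + (24 - 6*R) = 31 - 6*R)
O(b, W) = -3 + b/5 (O(b, W) = 3*(-1) + b*(⅕) = -3 + b/5)
U(G) = -1 (U(G) = 4 + (31 - 6*6) = 4 + (31 - 36) = 4 - 5 = -1)
-1533*(U(O(L, 3)) - 1497) = -1533*(-1 - 1497) = -1533*(-1498) = 2296434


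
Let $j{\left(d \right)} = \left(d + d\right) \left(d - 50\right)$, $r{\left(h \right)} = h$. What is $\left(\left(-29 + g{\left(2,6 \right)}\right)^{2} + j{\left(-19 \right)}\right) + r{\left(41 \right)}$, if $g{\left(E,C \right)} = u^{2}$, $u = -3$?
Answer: $3063$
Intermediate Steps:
$g{\left(E,C \right)} = 9$ ($g{\left(E,C \right)} = \left(-3\right)^{2} = 9$)
$j{\left(d \right)} = 2 d \left(-50 + d\right)$
$\left(\left(-29 + g{\left(2,6 \right)}\right)^{2} + j{\left(-19 \right)}\right) + r{\left(41 \right)} = \left(\left(-29 + 9\right)^{2} + 2 \left(-19\right) \left(-50 - 19\right)\right) + 41 = \left(\left(-20\right)^{2} + 2 \left(-19\right) \left(-69\right)\right) + 41 = \left(400 + 2622\right) + 41 = 3022 + 41 = 3063$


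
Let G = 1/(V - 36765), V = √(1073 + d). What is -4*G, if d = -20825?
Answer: 49020/450561659 + 8*I*√4938/1351684977 ≈ 0.0001088 + 4.159e-7*I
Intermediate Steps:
V = 2*I*√4938 (V = √(1073 - 20825) = √(-19752) = 2*I*√4938 ≈ 140.54*I)
G = 1/(-36765 + 2*I*√4938) (G = 1/(2*I*√4938 - 36765) = 1/(-36765 + 2*I*√4938) ≈ -2.7199e-5 - 1.04e-7*I)
-4*G = -4*(-12255/450561659 - 2*I*√4938/1351684977) = 49020/450561659 + 8*I*√4938/1351684977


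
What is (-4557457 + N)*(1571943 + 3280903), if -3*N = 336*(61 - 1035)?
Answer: -21587249708174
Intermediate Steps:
N = 109088 (N = -112*(61 - 1035) = -112*(-974) = -1/3*(-327264) = 109088)
(-4557457 + N)*(1571943 + 3280903) = (-4557457 + 109088)*(1571943 + 3280903) = -4448369*4852846 = -21587249708174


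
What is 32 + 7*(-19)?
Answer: -101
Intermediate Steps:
32 + 7*(-19) = 32 - 133 = -101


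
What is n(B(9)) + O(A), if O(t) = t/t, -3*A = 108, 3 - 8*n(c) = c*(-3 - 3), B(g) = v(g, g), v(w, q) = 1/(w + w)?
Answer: 17/12 ≈ 1.4167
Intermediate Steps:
v(w, q) = 1/(2*w)
B(g) = 1/(2*g)
n(c) = 3/8 + 3*c/4 (n(c) = 3/8 - c*(-3 - 3)/8 = 3/8 - c*(-6)/8 = 3/8 - (-3)*c/4 = 3/8 + 3*c/4)
A = -36 (A = -⅓*108 = -36)
O(t) = 1
n(B(9)) + O(A) = (3/8 + 3*((½)/9)/4) + 1 = (3/8 + 3*((½)*(⅑))/4) + 1 = (3/8 + (¾)*(1/18)) + 1 = (3/8 + 1/24) + 1 = 5/12 + 1 = 17/12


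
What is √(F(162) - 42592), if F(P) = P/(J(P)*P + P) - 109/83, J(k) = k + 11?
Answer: I*√8883744243774/14442 ≈ 206.38*I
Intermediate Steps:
J(k) = 11 + k
F(P) = -109/83 + P/(P + P*(11 + P)) (F(P) = P/((11 + P)*P + P) - 109/83 = P/(P*(11 + P) + P) - 109*1/83 = P/(P + P*(11 + P)) - 109/83 = -109/83 + P/(P + P*(11 + P)))
√(F(162) - 42592) = √((-1225 - 109*162)/(83*(12 + 162)) - 42592) = √((1/83)*(-1225 - 17658)/174 - 42592) = √((1/83)*(1/174)*(-18883) - 42592) = √(-18883/14442 - 42592) = √(-615132547/14442) = I*√8883744243774/14442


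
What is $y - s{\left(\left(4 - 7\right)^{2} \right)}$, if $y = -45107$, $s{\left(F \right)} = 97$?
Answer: $-45204$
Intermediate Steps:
$y - s{\left(\left(4 - 7\right)^{2} \right)} = -45107 - 97 = -45204$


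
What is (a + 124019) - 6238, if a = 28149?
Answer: 145930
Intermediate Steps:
(a + 124019) - 6238 = (28149 + 124019) - 6238 = 152168 - 6238 = 145930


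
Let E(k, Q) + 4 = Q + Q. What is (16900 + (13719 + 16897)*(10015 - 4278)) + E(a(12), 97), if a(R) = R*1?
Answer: 175661082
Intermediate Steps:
a(R) = R
E(k, Q) = -4 + 2*Q (E(k, Q) = -4 + (Q + Q) = -4 + 2*Q)
(16900 + (13719 + 16897)*(10015 - 4278)) + E(a(12), 97) = (16900 + (13719 + 16897)*(10015 - 4278)) + (-4 + 2*97) = (16900 + 30616*5737) + (-4 + 194) = (16900 + 175643992) + 190 = 175660892 + 190 = 175661082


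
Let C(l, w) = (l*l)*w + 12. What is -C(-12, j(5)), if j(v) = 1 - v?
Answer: 564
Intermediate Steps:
C(l, w) = 12 + w*l² (C(l, w) = l²*w + 12 = w*l² + 12 = 12 + w*l²)
-C(-12, j(5)) = -(12 + (1 - 1*5)*(-12)²) = -(12 + (1 - 5)*144) = -(12 - 4*144) = -(12 - 576) = -1*(-564) = 564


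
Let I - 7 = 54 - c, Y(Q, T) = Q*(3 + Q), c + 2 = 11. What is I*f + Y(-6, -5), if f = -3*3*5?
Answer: -2322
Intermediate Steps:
c = 9 (c = -2 + 11 = 9)
f = -45 (f = -9*5 = -45)
I = 52 (I = 7 + (54 - 1*9) = 7 + (54 - 9) = 7 + 45 = 52)
I*f + Y(-6, -5) = 52*(-45) - 6*(3 - 6) = -2340 - 6*(-3) = -2340 + 18 = -2322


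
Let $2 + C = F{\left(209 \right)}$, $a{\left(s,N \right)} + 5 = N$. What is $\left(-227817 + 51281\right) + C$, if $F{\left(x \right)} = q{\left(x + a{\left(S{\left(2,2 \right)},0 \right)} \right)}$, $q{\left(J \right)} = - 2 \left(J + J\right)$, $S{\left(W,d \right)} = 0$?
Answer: $-177354$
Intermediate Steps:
$a{\left(s,N \right)} = -5 + N$
$q{\left(J \right)} = - 4 J$ ($q{\left(J \right)} = - 2 \cdot 2 J = - 4 J$)
$F{\left(x \right)} = 20 - 4 x$ ($F{\left(x \right)} = - 4 \left(x + \left(-5 + 0\right)\right) = - 4 \left(x - 5\right) = - 4 \left(-5 + x\right) = 20 - 4 x$)
$C = -818$ ($C = -2 + \left(20 - 836\right) = -2 - 816 = -818$)
$\left(-227817 + 51281\right) + C = \left(-227817 + 51281\right) - 818 = -176536 - 818 = -177354$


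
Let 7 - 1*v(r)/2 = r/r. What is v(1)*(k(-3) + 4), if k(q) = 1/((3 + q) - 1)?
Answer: 36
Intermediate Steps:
k(q) = 1/(2 + q)
v(r) = 12 (v(r) = 14 - 2*r/r = 14 - 2*1 = 14 - 2 = 12)
v(1)*(k(-3) + 4) = 12*(1/(2 - 3) + 4) = 12*(1/(-1) + 4) = 12*(-1 + 4) = 12*3 = 36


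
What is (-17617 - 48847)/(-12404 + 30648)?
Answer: -16616/4561 ≈ -3.6431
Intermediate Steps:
(-17617 - 48847)/(-12404 + 30648) = -66464/18244 = -66464*1/18244 = -16616/4561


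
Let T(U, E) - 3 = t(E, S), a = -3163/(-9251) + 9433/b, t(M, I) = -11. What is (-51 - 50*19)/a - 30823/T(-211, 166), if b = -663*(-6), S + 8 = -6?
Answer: 397555549001/114110968 ≈ 3483.9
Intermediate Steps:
S = -14 (S = -8 - 6 = -14)
b = 3978
a = 99847097/36800478 (a = -3163/(-9251) + 9433/3978 = -3163*(-1/9251) + 9433*(1/3978) = 3163/9251 + 9433/3978 = 99847097/36800478 ≈ 2.7132)
T(U, E) = -8 (T(U, E) = 3 - 11 = -8)
(-51 - 50*19)/a - 30823/T(-211, 166) = (-51 - 50*19)/(99847097/36800478) - 30823/(-8) = (-51 - 950)*(36800478/99847097) - 30823*(-⅛) = -1001*36800478/99847097 + 30823/8 = -5262468354/14263871 + 30823/8 = 397555549001/114110968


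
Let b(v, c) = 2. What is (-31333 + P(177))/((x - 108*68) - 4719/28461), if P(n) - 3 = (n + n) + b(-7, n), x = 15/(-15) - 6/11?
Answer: 1616176859/383288195 ≈ 4.2166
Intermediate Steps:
x = -17/11 (x = 15*(-1/15) - 6*1/11 = -1 - 6/11 = -17/11 ≈ -1.5455)
P(n) = 5 + 2*n (P(n) = 3 + ((n + n) + 2) = 3 + (2*n + 2) = 3 + (2 + 2*n) = 5 + 2*n)
(-31333 + P(177))/((x - 108*68) - 4719/28461) = (-31333 + (5 + 2*177))/((-17/11 - 108*68) - 4719/28461) = (-31333 + (5 + 354))/((-17/11 - 7344) - 4719*1/28461) = (-31333 + 359)/(-80801/11 - 1573/9487) = -30974/(-766576390/104357) = -30974*(-104357/766576390) = 1616176859/383288195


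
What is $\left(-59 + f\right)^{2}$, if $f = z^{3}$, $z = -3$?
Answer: $7396$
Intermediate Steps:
$f = -27$ ($f = \left(-3\right)^{3} = -27$)
$\left(-59 + f\right)^{2} = \left(-59 - 27\right)^{2} = \left(-86\right)^{2} = 7396$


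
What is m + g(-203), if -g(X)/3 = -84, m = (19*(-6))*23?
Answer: -2370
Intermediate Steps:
m = -2622 (m = -114*23 = -2622)
g(X) = 252 (g(X) = -3*(-84) = 252)
m + g(-203) = -2622 + 252 = -2370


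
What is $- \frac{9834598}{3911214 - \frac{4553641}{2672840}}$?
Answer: $- \frac{26286306918320}{10454044674119} \approx -2.5145$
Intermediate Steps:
$- \frac{9834598}{3911214 - \frac{4553641}{2672840}} = - \frac{9834598}{\frac{10454044674119}{2672840}} = \left(-9834598\right) \frac{2672840}{10454044674119} = - \frac{26286306918320}{10454044674119}$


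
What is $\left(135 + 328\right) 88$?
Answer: $40744$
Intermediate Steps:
$\left(135 + 328\right) 88 = 463 \cdot 88 = 40744$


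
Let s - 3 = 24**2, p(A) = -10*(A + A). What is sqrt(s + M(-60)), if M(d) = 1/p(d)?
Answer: sqrt(2084403)/60 ≈ 24.062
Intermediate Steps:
p(A) = -20*A
M(d) = -1/(20*d) (M(d) = 1/(-20*d) = -1/(20*d))
s = 579 (s = 3 + 24**2 = 3 + 576 = 579)
sqrt(s + M(-60)) = sqrt(579 - 1/20/(-60)) = sqrt(579 - 1/20*(-1/60)) = sqrt(579 + 1/1200) = sqrt(694801/1200) = sqrt(2084403)/60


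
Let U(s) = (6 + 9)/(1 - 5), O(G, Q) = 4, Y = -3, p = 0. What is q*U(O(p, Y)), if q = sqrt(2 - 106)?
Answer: -15*I*sqrt(26)/2 ≈ -38.243*I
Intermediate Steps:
q = 2*I*sqrt(26) (q = sqrt(-104) = 2*I*sqrt(26) ≈ 10.198*I)
U(s) = -15/4 (U(s) = 15/(-4) = 15*(-1/4) = -15/4)
q*U(O(p, Y)) = (2*I*sqrt(26))*(-15/4) = -15*I*sqrt(26)/2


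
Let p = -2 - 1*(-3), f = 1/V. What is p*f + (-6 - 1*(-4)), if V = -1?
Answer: -3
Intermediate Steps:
f = -1 (f = 1/(-1) = -1)
p = 1 (p = -2 + 3 = 1)
p*f + (-6 - 1*(-4)) = 1*(-1) + (-6 - 1*(-4)) = -1 + (-6 + 4) = -1 - 2 = -3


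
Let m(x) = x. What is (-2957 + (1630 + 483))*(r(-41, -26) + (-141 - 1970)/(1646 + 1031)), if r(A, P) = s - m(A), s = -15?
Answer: -56962404/2677 ≈ -21278.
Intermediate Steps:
r(A, P) = -15 - A
(-2957 + (1630 + 483))*(r(-41, -26) + (-141 - 1970)/(1646 + 1031)) = (-2957 + (1630 + 483))*((-15 - 1*(-41)) + (-141 - 1970)/(1646 + 1031)) = (-2957 + 2113)*((-15 + 41) - 2111/2677) = -844*(26 - 2111*1/2677) = -844*(26 - 2111/2677) = -844*67491/2677 = -56962404/2677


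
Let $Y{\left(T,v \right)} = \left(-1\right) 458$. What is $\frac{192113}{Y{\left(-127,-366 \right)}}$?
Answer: $- \frac{192113}{458} \approx -419.46$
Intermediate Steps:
$Y{\left(T,v \right)} = -458$
$\frac{192113}{Y{\left(-127,-366 \right)}} = \frac{192113}{-458} = 192113 \left(- \frac{1}{458}\right) = - \frac{192113}{458}$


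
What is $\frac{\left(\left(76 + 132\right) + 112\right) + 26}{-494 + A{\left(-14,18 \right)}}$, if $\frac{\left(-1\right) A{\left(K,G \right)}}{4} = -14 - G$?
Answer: $- \frac{173}{183} \approx -0.94536$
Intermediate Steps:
$A{\left(K,G \right)} = 56 + 4 G$ ($A{\left(K,G \right)} = - 4 \left(-14 - G\right) = 56 + 4 G$)
$\frac{\left(\left(76 + 132\right) + 112\right) + 26}{-494 + A{\left(-14,18 \right)}} = \frac{\left(\left(76 + 132\right) + 112\right) + 26}{-494 + \left(56 + 4 \cdot 18\right)} = \frac{\left(208 + 112\right) + 26}{-494 + \left(56 + 72\right)} = \frac{320 + 26}{-494 + 128} = \frac{346}{-366} = 346 \left(- \frac{1}{366}\right) = - \frac{173}{183}$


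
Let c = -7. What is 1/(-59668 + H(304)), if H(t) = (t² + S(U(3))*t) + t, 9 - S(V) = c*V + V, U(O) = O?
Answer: 1/41260 ≈ 2.4237e-5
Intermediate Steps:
S(V) = 9 + 6*V (S(V) = 9 - (-7*V + V) = 9 - (-6)*V = 9 + 6*V)
H(t) = t² + 28*t (H(t) = (t² + (9 + 6*3)*t) + t = (t² + (9 + 18)*t) + t = (t² + 27*t) + t = t² + 28*t)
1/(-59668 + H(304)) = 1/(-59668 + 304*(28 + 304)) = 1/(-59668 + 304*332) = 1/(-59668 + 100928) = 1/41260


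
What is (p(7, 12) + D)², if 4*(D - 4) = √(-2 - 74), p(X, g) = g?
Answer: (32 + I*√19)²/4 ≈ 251.25 + 69.742*I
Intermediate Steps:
D = 4 + I*√19/2 (D = 4 + √(-2 - 74)/4 = 4 + √(-76)/4 = 4 + (2*I*√19)/4 = 4 + I*√19/2 ≈ 4.0 + 2.1795*I)
(p(7, 12) + D)² = (12 + (4 + I*√19/2))² = (16 + I*√19/2)²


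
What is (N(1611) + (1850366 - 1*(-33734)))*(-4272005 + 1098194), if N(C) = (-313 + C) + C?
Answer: -5989009921299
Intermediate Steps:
N(C) = -313 + 2*C
(N(1611) + (1850366 - 1*(-33734)))*(-4272005 + 1098194) = ((-313 + 2*1611) + (1850366 - 1*(-33734)))*(-4272005 + 1098194) = ((-313 + 3222) + (1850366 + 33734))*(-3173811) = (2909 + 1884100)*(-3173811) = 1887009*(-3173811) = -5989009921299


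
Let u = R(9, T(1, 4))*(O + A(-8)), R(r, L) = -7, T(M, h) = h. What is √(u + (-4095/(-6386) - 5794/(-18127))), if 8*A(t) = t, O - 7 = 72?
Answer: I*√7303606601651717186/115759022 ≈ 23.346*I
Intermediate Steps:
O = 79 (O = 7 + 72 = 79)
A(t) = t/8
u = -546 (u = -7*(79 + (⅛)*(-8)) = -7*(79 - 1) = -7*78 = -546)
√(u + (-4095/(-6386) - 5794/(-18127))) = √(-546 + (-4095/(-6386) - 5794/(-18127))) = √(-546 + (-4095*(-1/6386) - 5794*(-1/18127))) = √(-546 + (4095/6386 + 5794/18127)) = √(-546 + 111230549/115759022) = √(-63093195463/115759022) = I*√7303606601651717186/115759022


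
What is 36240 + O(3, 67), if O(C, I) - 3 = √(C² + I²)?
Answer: 36243 + √4498 ≈ 36310.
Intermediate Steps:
O(C, I) = 3 + √(C² + I²)
36240 + O(3, 67) = 36240 + (3 + √(3² + 67²)) = 36240 + (3 + √(9 + 4489)) = 36240 + (3 + √4498) = 36243 + √4498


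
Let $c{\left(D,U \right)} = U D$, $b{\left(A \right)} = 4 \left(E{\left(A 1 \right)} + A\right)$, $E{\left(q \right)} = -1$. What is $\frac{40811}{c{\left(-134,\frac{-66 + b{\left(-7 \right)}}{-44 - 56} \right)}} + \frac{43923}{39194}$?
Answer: $- \frac{39844459141}{128673902} \approx -309.65$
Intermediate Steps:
$b{\left(A \right)} = -4 + 4 A$ ($b{\left(A \right)} = 4 \left(-1 + A\right) = -4 + 4 A$)
$c{\left(D,U \right)} = D U$
$\frac{40811}{c{\left(-134,\frac{-66 + b{\left(-7 \right)}}{-44 - 56} \right)}} + \frac{43923}{39194} = \frac{40811}{\left(-134\right) \frac{-66 + \left(-4 + 4 \left(-7\right)\right)}{-44 - 56}} + \frac{43923}{39194} = \frac{40811}{\left(-134\right) \frac{-66 - 32}{-100}} + 43923 \cdot \frac{1}{39194} = \frac{40811}{\left(-134\right) \left(-66 - 32\right) \left(- \frac{1}{100}\right)} + \frac{43923}{39194} = \frac{40811}{\left(-134\right) \left(\left(-98\right) \left(- \frac{1}{100}\right)\right)} + \frac{43923}{39194} = \frac{40811}{\left(-134\right) \frac{49}{50}} + \frac{43923}{39194} = \frac{40811}{- \frac{3283}{25}} + \frac{43923}{39194} = 40811 \left(- \frac{25}{3283}\right) + \frac{43923}{39194} = - \frac{1020275}{3283} + \frac{43923}{39194} = - \frac{39844459141}{128673902}$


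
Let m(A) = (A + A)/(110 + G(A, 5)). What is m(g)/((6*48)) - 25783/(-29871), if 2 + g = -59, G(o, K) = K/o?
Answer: 2753650241/3204560880 ≈ 0.85929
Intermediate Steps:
g = -61 (g = -2 - 59 = -61)
m(A) = 2*A/(110 + 5/A) (m(A) = (A + A)/(110 + 5/A) = (2*A)/(110 + 5/A) = 2*A/(110 + 5/A))
m(g)/((6*48)) - 25783/(-29871) = ((⅖)*(-61)²/(1 + 22*(-61)))/((6*48)) - 25783/(-29871) = ((⅖)*3721/(1 - 1342))/288 - 25783*(-1/29871) = ((⅖)*3721/(-1341))*(1/288) + 25783/29871 = ((⅖)*3721*(-1/1341))*(1/288) + 25783/29871 = -7442/6705*1/288 + 25783/29871 = -3721/965520 + 25783/29871 = 2753650241/3204560880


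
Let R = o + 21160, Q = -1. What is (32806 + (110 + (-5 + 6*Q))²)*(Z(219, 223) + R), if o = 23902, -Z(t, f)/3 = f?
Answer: 1891452551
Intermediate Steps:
Z(t, f) = -3*f
R = 45062 (R = 23902 + 21160 = 45062)
(32806 + (110 + (-5 + 6*Q))²)*(Z(219, 223) + R) = (32806 + (110 + (-5 + 6*(-1)))²)*(-3*223 + 45062) = (32806 + (110 + (-5 - 6))²)*(-669 + 45062) = (32806 + (110 - 11)²)*44393 = (32806 + 99²)*44393 = (32806 + 9801)*44393 = 42607*44393 = 1891452551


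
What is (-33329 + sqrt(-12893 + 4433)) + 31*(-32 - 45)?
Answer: -35716 + 6*I*sqrt(235) ≈ -35716.0 + 91.978*I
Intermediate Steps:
(-33329 + sqrt(-12893 + 4433)) + 31*(-32 - 45) = (-33329 + sqrt(-8460)) + 31*(-77) = (-33329 + 6*I*sqrt(235)) - 2387 = -35716 + 6*I*sqrt(235)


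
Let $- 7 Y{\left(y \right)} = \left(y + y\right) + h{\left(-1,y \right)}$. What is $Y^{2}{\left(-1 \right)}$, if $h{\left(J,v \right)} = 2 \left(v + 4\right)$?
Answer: $\frac{16}{49} \approx 0.32653$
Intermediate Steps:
$h{\left(J,v \right)} = 8 + 2 v$ ($h{\left(J,v \right)} = 2 \left(4 + v\right) = 8 + 2 v$)
$Y{\left(y \right)} = - \frac{8}{7} - \frac{4 y}{7}$ ($Y{\left(y \right)} = - \frac{\left(y + y\right) + \left(8 + 2 y\right)}{7} = - \frac{2 y + \left(8 + 2 y\right)}{7} = - \frac{8 + 4 y}{7} = - \frac{8}{7} - \frac{4 y}{7}$)
$Y^{2}{\left(-1 \right)} = \left(- \frac{8}{7} - - \frac{4}{7}\right)^{2} = \left(- \frac{8}{7} + \frac{4}{7}\right)^{2} = \left(- \frac{4}{7}\right)^{2} = \frac{16}{49}$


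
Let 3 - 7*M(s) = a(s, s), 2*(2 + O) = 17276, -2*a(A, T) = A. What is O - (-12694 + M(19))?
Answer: 298595/14 ≈ 21328.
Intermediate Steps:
a(A, T) = -A/2
O = 8636 (O = -2 + (½)*17276 = -2 + 8638 = 8636)
M(s) = 3/7 + s/14 (M(s) = 3/7 - (-1)*s/14 = 3/7 + s/14)
O - (-12694 + M(19)) = 8636 - (-12694 + (3/7 + (1/14)*19)) = 8636 - (-12694 + (3/7 + 19/14)) = 8636 - (-12694 + 25/14) = 8636 - 1*(-177691/14) = 8636 + 177691/14 = 298595/14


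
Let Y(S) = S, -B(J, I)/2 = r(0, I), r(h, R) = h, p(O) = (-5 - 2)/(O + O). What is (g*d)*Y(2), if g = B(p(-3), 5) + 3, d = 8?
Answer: 48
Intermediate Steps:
p(O) = -7/(2*O) (p(O) = -7*1/(2*O) = -7/(2*O))
B(J, I) = 0 (B(J, I) = -2*0 = 0)
g = 3 (g = 0 + 3 = 3)
(g*d)*Y(2) = (3*8)*2 = 24*2 = 48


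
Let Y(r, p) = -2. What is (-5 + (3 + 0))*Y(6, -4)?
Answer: 4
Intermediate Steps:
(-5 + (3 + 0))*Y(6, -4) = (-5 + (3 + 0))*(-2) = (-5 + 3)*(-2) = -2*(-2) = 4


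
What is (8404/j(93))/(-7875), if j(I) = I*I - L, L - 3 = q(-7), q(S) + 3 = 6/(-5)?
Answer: -8404/68120325 ≈ -0.00012337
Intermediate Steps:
q(S) = -21/5 (q(S) = -3 + 6/(-5) = -3 + 6*(-1/5) = -3 - 6/5 = -21/5)
L = -6/5 (L = 3 - 21/5 = -6/5 ≈ -1.2000)
j(I) = 6/5 + I**2 (j(I) = I*I - 1*(-6/5) = I**2 + 6/5 = 6/5 + I**2)
(8404/j(93))/(-7875) = (8404/(6/5 + 93**2))/(-7875) = (8404/(6/5 + 8649))*(-1/7875) = (8404/(43251/5))*(-1/7875) = (8404*(5/43251))*(-1/7875) = (42020/43251)*(-1/7875) = -8404/68120325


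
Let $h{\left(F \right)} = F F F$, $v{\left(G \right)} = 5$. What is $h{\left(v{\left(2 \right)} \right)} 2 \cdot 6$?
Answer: $1500$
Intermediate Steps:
$h{\left(F \right)} = F^{3}$ ($h{\left(F \right)} = F^{2} F = F^{3}$)
$h{\left(v{\left(2 \right)} \right)} 2 \cdot 6 = 5^{3} \cdot 2 \cdot 6 = 125 \cdot 2 \cdot 6 = 250 \cdot 6 = 1500$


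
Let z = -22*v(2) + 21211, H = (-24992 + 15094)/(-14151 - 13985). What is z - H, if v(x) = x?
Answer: 297772407/14068 ≈ 21167.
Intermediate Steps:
H = 4949/14068 (H = -9898/(-28136) = -9898*(-1/28136) = 4949/14068 ≈ 0.35179)
z = 21167 (z = -22*2 + 21211 = -44 + 21211 = 21167)
z - H = 21167 - 1*4949/14068 = 21167 - 4949/14068 = 297772407/14068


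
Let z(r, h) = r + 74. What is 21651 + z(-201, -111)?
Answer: 21524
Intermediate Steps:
z(r, h) = 74 + r
21651 + z(-201, -111) = 21651 + (74 - 201) = 21651 - 127 = 21524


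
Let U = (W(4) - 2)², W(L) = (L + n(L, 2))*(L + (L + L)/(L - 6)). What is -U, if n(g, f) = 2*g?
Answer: -4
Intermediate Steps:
W(L) = 3*L*(L + 2*L/(-6 + L)) (W(L) = (L + 2*L)*(L + (L + L)/(L - 6)) = (3*L)*(L + (2*L)/(-6 + L)) = (3*L)*(L + 2*L/(-6 + L)) = 3*L*(L + 2*L/(-6 + L)))
U = 4 (U = (3*4²*(-4 + 4)/(-6 + 4) - 2)² = (3*16*0/(-2) - 2)² = (3*16*(-½)*0 - 2)² = (0 - 2)² = (-2)² = 4)
-U = -1*4 = -4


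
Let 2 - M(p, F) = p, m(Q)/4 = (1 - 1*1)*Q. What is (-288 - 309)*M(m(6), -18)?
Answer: -1194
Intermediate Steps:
m(Q) = 0 (m(Q) = 4*((1 - 1*1)*Q) = 4*((1 - 1)*Q) = 4*(0*Q) = 4*0 = 0)
M(p, F) = 2 - p
(-288 - 309)*M(m(6), -18) = (-288 - 309)*(2 - 1*0) = -597*(2 + 0) = -597*2 = -1194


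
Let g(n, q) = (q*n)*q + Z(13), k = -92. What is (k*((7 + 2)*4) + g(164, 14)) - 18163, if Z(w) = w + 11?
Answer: 10693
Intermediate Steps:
Z(w) = 11 + w
g(n, q) = 24 + n*q² (g(n, q) = (q*n)*q + (11 + 13) = (n*q)*q + 24 = n*q² + 24 = 24 + n*q²)
(k*((7 + 2)*4) + g(164, 14)) - 18163 = (-92*(7 + 2)*4 + (24 + 164*14²)) - 18163 = (-828*4 + (24 + 164*196)) - 18163 = (-92*36 + (24 + 32144)) - 18163 = (-3312 + 32168) - 18163 = 28856 - 18163 = 10693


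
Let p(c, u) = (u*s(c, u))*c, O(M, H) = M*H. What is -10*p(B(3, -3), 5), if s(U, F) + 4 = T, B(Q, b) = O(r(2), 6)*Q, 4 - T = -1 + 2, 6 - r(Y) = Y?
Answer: 3600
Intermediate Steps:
r(Y) = 6 - Y
O(M, H) = H*M
T = 3 (T = 4 - (-1 + 2) = 4 - 1*1 = 4 - 1 = 3)
B(Q, b) = 24*Q (B(Q, b) = (6*(6 - 1*2))*Q = (6*(6 - 2))*Q = (6*4)*Q = 24*Q)
s(U, F) = -1 (s(U, F) = -4 + 3 = -1)
p(c, u) = -c*u (p(c, u) = (u*(-1))*c = (-u)*c = -c*u)
-10*p(B(3, -3), 5) = -(-10)*24*3*5 = -(-10)*72*5 = -10*(-360) = 3600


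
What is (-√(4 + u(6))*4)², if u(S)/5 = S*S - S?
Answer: 2464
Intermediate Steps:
u(S) = -5*S + 5*S² (u(S) = 5*(S*S - S) = 5*(S² - S) = -5*S + 5*S²)
(-√(4 + u(6))*4)² = (-√(4 + 5*6*(-1 + 6))*4)² = (-√(4 + 5*6*5)*4)² = (-√(4 + 150)*4)² = (-√154*4)² = (-4*√154)² = 2464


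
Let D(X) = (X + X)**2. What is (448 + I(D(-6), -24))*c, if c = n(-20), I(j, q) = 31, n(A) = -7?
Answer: -3353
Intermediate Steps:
D(X) = 4*X**2 (D(X) = (2*X)**2 = 4*X**2)
c = -7
(448 + I(D(-6), -24))*c = (448 + 31)*(-7) = 479*(-7) = -3353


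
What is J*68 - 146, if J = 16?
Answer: 942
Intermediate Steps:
J*68 - 146 = 16*68 - 146 = 1088 - 146 = 942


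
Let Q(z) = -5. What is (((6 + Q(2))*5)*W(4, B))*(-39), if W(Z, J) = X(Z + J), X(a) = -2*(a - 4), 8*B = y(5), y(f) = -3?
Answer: -585/4 ≈ -146.25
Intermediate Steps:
B = -3/8 (B = (1/8)*(-3) = -3/8 ≈ -0.37500)
X(a) = 8 - 2*a (X(a) = -2*(-4 + a) = 8 - 2*a)
W(Z, J) = 8 - 2*J - 2*Z (W(Z, J) = 8 - 2*(Z + J) = 8 - 2*(J + Z) = 8 + (-2*J - 2*Z) = 8 - 2*J - 2*Z)
(((6 + Q(2))*5)*W(4, B))*(-39) = (((6 - 5)*5)*(8 - 2*(-3/8) - 2*4))*(-39) = ((1*5)*(8 + 3/4 - 8))*(-39) = (5*(3/4))*(-39) = (15/4)*(-39) = -585/4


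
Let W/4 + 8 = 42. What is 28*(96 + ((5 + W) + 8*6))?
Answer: 7980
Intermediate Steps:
W = 136 (W = -32 + 4*42 = -32 + 168 = 136)
28*(96 + ((5 + W) + 8*6)) = 28*(96 + ((5 + 136) + 8*6)) = 28*(96 + (141 + 48)) = 28*(96 + 189) = 28*285 = 7980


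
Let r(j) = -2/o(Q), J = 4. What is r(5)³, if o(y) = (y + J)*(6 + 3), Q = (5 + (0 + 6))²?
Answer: -8/1423828125 ≈ -5.6187e-9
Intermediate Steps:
Q = 121 (Q = (5 + 6)² = 11² = 121)
o(y) = 36 + 9*y (o(y) = (y + 4)*(6 + 3) = (4 + y)*9 = 36 + 9*y)
r(j) = -2/1125 (r(j) = -2/(36 + 9*121) = -2/(36 + 1089) = -2/1125)
r(5)³ = (-2/1125)³ = -8/1423828125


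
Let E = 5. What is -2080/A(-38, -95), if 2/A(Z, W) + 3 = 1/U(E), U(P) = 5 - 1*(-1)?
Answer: 8840/3 ≈ 2946.7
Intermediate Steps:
U(P) = 6 (U(P) = 5 + 1 = 6)
A(Z, W) = -12/17 (A(Z, W) = 2/(-3 + 1/6) = 2/(-17/6) = 2*(-6/17) = -12/17)
-2080/A(-38, -95) = -2080/(-12/17) = -2080*(-17/12) = 8840/3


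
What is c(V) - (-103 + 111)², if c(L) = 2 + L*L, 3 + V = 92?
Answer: 7859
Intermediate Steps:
V = 89 (V = -3 + 92 = 89)
c(L) = 2 + L²
c(V) - (-103 + 111)² = (2 + 89²) - (-103 + 111)² = (2 + 7921) - 1*8² = 7923 - 1*64 = 7923 - 64 = 7859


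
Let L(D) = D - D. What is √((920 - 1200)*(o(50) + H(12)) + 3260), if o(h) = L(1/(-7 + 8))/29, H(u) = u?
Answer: 10*I ≈ 10.0*I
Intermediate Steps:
L(D) = 0
o(h) = 0 (o(h) = 0/29 = 0*(1/29) = 0)
√((920 - 1200)*(o(50) + H(12)) + 3260) = √((920 - 1200)*(0 + 12) + 3260) = √(-280*12 + 3260) = √(-3360 + 3260) = √(-100) = 10*I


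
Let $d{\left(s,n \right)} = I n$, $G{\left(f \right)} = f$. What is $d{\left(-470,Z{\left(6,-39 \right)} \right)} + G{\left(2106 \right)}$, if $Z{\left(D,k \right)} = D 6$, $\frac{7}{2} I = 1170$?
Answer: $\frac{98982}{7} \approx 14140.0$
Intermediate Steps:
$I = \frac{2340}{7}$ ($I = \frac{2}{7} \cdot 1170 = \frac{2340}{7} \approx 334.29$)
$Z{\left(D,k \right)} = 6 D$
$d{\left(s,n \right)} = \frac{2340 n}{7}$
$d{\left(-470,Z{\left(6,-39 \right)} \right)} + G{\left(2106 \right)} = \frac{2340 \cdot 6 \cdot 6}{7} + 2106 = \frac{2340}{7} \cdot 36 + 2106 = \frac{84240}{7} + 2106 = \frac{98982}{7}$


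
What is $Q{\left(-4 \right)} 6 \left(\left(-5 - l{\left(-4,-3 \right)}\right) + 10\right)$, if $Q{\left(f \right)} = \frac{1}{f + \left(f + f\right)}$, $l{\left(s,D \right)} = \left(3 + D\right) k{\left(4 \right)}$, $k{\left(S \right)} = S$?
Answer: $- \frac{5}{2} \approx -2.5$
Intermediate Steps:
$l{\left(s,D \right)} = 12 + 4 D$ ($l{\left(s,D \right)} = \left(3 + D\right) 4 = 12 + 4 D$)
$Q{\left(f \right)} = \frac{1}{3 f}$ ($Q{\left(f \right)} = \frac{1}{f + 2 f} = \frac{1}{3 f}$)
$Q{\left(-4 \right)} 6 \left(\left(-5 - l{\left(-4,-3 \right)}\right) + 10\right) = \frac{1}{3 \left(-4\right)} 6 \left(\left(-5 - \left(12 + 4 \left(-3\right)\right)\right) + 10\right) = \frac{1}{3} \left(- \frac{1}{4}\right) 6 \left(\left(-5 - \left(12 - 12\right)\right) + 10\right) = \left(- \frac{1}{12}\right) 6 \left(\left(-5 - 0\right) + 10\right) = - \frac{\left(-5 + 0\right) + 10}{2} = - \frac{-5 + 10}{2} = \left(- \frac{1}{2}\right) 5 = - \frac{5}{2}$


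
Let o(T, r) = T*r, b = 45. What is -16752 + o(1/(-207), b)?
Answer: -385301/23 ≈ -16752.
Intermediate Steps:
-16752 + o(1/(-207), b) = -16752 + 45/(-207) = -16752 - 1/207*45 = -16752 - 5/23 = -385301/23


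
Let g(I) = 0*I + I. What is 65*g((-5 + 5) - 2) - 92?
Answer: -222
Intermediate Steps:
g(I) = I (g(I) = 0 + I = I)
65*g((-5 + 5) - 2) - 92 = 65*((-5 + 5) - 2) - 92 = 65*(0 - 2) - 92 = 65*(-2) - 92 = -130 - 92 = -222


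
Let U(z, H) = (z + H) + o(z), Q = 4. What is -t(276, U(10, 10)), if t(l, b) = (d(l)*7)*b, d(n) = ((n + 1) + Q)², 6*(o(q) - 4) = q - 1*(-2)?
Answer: -14370902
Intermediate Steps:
o(q) = 13/3 + q/6 (o(q) = 4 + (q - 1*(-2))/6 = 4 + (q + 2)/6 = 4 + (2 + q)/6 = 4 + (⅓ + q/6) = 13/3 + q/6)
d(n) = (5 + n)² (d(n) = ((n + 1) + 4)² = ((1 + n) + 4)² = (5 + n)²)
U(z, H) = 13/3 + H + 7*z/6 (U(z, H) = (z + H) + (13/3 + z/6) = (H + z) + (13/3 + z/6) = 13/3 + H + 7*z/6)
t(l, b) = 7*b*(5 + l)² (t(l, b) = ((5 + l)²*7)*b = (7*(5 + l)²)*b = 7*b*(5 + l)²)
-t(276, U(10, 10)) = -7*(13/3 + 10 + (7/6)*10)*(5 + 276)² = -7*(13/3 + 10 + 35/3)*281² = -7*26*78961 = -1*14370902 = -14370902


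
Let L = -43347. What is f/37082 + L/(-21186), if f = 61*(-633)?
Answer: 65778203/65468271 ≈ 1.0047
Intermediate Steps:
f = -38613
f/37082 + L/(-21186) = -38613/37082 - 43347/(-21186) = -38613*1/37082 - 43347*(-1/21186) = -38613/37082 + 14449/7062 = 65778203/65468271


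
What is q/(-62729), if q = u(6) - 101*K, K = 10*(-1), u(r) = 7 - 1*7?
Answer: -1010/62729 ≈ -0.016101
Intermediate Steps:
u(r) = 0 (u(r) = 7 - 7 = 0)
K = -10
q = 1010 (q = 0 - 101*(-10) = 0 + 1010 = 1010)
q/(-62729) = 1010/(-62729) = 1010*(-1/62729) = -1010/62729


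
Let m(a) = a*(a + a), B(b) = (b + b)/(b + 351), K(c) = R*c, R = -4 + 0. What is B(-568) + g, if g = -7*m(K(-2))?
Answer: -193296/217 ≈ -890.76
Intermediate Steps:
R = -4
K(c) = -4*c
B(b) = 2*b/(351 + b) (B(b) = (2*b)/(351 + b) = 2*b/(351 + b))
m(a) = 2*a**2 (m(a) = a*(2*a) = 2*a**2)
g = -896 (g = -14*(-4*(-2))**2 = -14*8**2 = -14*64 = -7*128 = -896)
B(-568) + g = 2*(-568)/(351 - 568) - 896 = 2*(-568)/(-217) - 896 = 2*(-568)*(-1/217) - 896 = 1136/217 - 896 = -193296/217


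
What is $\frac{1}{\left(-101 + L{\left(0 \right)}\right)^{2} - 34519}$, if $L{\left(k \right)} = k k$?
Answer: $- \frac{1}{24318} \approx -4.1122 \cdot 10^{-5}$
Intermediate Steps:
$L{\left(k \right)} = k^{2}$
$\frac{1}{\left(-101 + L{\left(0 \right)}\right)^{2} - 34519} = \frac{1}{\left(-101 + 0^{2}\right)^{2} - 34519} = \frac{1}{\left(-101 + 0\right)^{2} - 34519} = \frac{1}{\left(-101\right)^{2} - 34519} = \frac{1}{10201 - 34519} = \frac{1}{-24318} = - \frac{1}{24318}$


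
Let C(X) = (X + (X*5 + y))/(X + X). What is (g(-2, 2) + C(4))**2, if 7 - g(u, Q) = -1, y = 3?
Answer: 8281/64 ≈ 129.39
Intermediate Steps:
g(u, Q) = 8 (g(u, Q) = 7 - 1*(-1) = 7 + 1 = 8)
C(X) = (3 + 6*X)/(2*X) (C(X) = (X + (X*5 + 3))/(X + X) = (X + (5*X + 3))/((2*X)) = (X + (3 + 5*X))*(1/(2*X)) = (3 + 6*X)*(1/(2*X)) = (3 + 6*X)/(2*X))
(g(-2, 2) + C(4))**2 = (8 + (3 + (3/2)/4))**2 = (8 + (3 + (3/2)*(1/4)))**2 = (8 + (3 + 3/8))**2 = (8 + 27/8)**2 = (91/8)**2 = 8281/64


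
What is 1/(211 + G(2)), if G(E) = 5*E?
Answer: 1/221 ≈ 0.0045249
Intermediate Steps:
1/(211 + G(2)) = 1/(211 + 5*2) = 1/(211 + 10) = 1/221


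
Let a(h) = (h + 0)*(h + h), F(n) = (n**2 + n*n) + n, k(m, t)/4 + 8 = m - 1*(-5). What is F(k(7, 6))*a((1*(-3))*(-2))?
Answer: 38016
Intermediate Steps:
k(m, t) = -12 + 4*m (k(m, t) = -32 + 4*(m - 1*(-5)) = -32 + 4*(m + 5) = -32 + 4*(5 + m) = -32 + (20 + 4*m) = -12 + 4*m)
F(n) = n + 2*n**2 (F(n) = (n**2 + n**2) + n = 2*n**2 + n = n + 2*n**2)
a(h) = 2*h**2 (a(h) = h*(2*h) = 2*h**2)
F(k(7, 6))*a((1*(-3))*(-2)) = ((-12 + 4*7)*(1 + 2*(-12 + 4*7)))*(2*((1*(-3))*(-2))**2) = ((-12 + 28)*(1 + 2*(-12 + 28)))*(2*(-3*(-2))**2) = (16*(1 + 2*16))*(2*6**2) = (16*(1 + 32))*(2*36) = (16*33)*72 = 528*72 = 38016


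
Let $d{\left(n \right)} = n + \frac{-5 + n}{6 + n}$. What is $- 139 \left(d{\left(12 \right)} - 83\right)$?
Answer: $\frac{176669}{18} \approx 9814.9$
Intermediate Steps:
$d{\left(n \right)} = n + \frac{-5 + n}{6 + n}$
$- 139 \left(d{\left(12 \right)} - 83\right) = - 139 \left(\frac{-5 + 12^{2} + 7 \cdot 12}{6 + 12} - 83\right) = - 139 \left(\frac{-5 + 144 + 84}{18} - 83\right) = - 139 \left(\frac{1}{18} \cdot 223 - 83\right) = - 139 \left(\frac{223}{18} - 83\right) = \left(-139\right) \left(- \frac{1271}{18}\right) = \frac{176669}{18}$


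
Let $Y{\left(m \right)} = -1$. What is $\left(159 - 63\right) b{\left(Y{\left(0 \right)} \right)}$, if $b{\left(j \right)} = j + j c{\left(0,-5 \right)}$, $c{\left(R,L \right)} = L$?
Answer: $384$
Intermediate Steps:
$b{\left(j \right)} = - 4 j$ ($b{\left(j \right)} = j + j \left(-5\right) = j - 5 j = - 4 j$)
$\left(159 - 63\right) b{\left(Y{\left(0 \right)} \right)} = \left(159 - 63\right) \left(\left(-4\right) \left(-1\right)\right) = 96 \cdot 4 = 384$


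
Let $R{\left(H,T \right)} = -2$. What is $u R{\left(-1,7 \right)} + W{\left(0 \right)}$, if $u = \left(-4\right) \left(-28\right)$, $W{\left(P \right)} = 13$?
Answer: $-211$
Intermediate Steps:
$u = 112$
$u R{\left(-1,7 \right)} + W{\left(0 \right)} = 112 \left(-2\right) + 13 = -224 + 13 = -211$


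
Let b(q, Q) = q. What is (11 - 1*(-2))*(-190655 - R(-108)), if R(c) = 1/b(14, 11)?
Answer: -34699223/14 ≈ -2.4785e+6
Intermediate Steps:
R(c) = 1/14
(11 - 1*(-2))*(-190655 - R(-108)) = (11 - 1*(-2))*(-190655 - 1*1/14) = (11 + 2)*(-190655 - 1/14) = 13*(-2669171/14) = -34699223/14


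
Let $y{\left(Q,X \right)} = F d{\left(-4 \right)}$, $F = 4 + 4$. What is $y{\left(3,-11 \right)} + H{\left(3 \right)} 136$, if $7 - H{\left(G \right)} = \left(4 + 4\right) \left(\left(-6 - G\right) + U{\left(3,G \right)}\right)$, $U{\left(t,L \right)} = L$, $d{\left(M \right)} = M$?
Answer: $7448$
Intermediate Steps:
$F = 8$
$H{\left(G \right)} = 55$ ($H{\left(G \right)} = 7 - \left(4 + 4\right) \left(\left(-6 - G\right) + G\right) = 7 - 8 \left(-6\right) = 7 - -48 = 7 + 48 = 55$)
$y{\left(Q,X \right)} = -32$ ($y{\left(Q,X \right)} = 8 \left(-4\right) = -32$)
$y{\left(3,-11 \right)} + H{\left(3 \right)} 136 = -32 + 55 \cdot 136 = -32 + 7480 = 7448$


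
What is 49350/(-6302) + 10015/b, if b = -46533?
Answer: -1179759040/146625483 ≈ -8.0461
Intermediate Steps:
49350/(-6302) + 10015/b = 49350/(-6302) + 10015/(-46533) = 49350*(-1/6302) + 10015*(-1/46533) = -24675/3151 - 10015/46533 = -1179759040/146625483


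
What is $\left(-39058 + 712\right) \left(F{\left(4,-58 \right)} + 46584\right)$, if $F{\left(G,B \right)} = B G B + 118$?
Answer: $-2306818668$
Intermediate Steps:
$F{\left(G,B \right)} = 118 + G B^{2}$ ($F{\left(G,B \right)} = G B^{2} + 118 = 118 + G B^{2}$)
$\left(-39058 + 712\right) \left(F{\left(4,-58 \right)} + 46584\right) = \left(-39058 + 712\right) \left(\left(118 + 4 \left(-58\right)^{2}\right) + 46584\right) = - 38346 \left(\left(118 + 4 \cdot 3364\right) + 46584\right) = - 38346 \left(\left(118 + 13456\right) + 46584\right) = - 38346 \left(13574 + 46584\right) = \left(-38346\right) 60158 = -2306818668$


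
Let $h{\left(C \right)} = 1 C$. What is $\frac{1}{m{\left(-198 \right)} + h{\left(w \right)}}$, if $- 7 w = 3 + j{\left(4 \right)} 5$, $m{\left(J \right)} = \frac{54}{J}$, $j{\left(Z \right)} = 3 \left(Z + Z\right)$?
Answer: $- \frac{77}{1374} \approx -0.056041$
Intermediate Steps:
$j{\left(Z \right)} = 6 Z$ ($j{\left(Z \right)} = 3 \cdot 2 Z = 6 Z$)
$w = - \frac{123}{7}$ ($w = - \frac{3 + 6 \cdot 4 \cdot 5}{7} = - \frac{3 + 24 \cdot 5}{7} = - \frac{3 + 120}{7} = \left(- \frac{1}{7}\right) 123 = - \frac{123}{7} \approx -17.571$)
$h{\left(C \right)} = C$
$\frac{1}{m{\left(-198 \right)} + h{\left(w \right)}} = \frac{1}{\frac{54}{-198} - \frac{123}{7}} = \frac{1}{54 \left(- \frac{1}{198}\right) - \frac{123}{7}} = \frac{1}{- \frac{3}{11} - \frac{123}{7}} = \frac{1}{- \frac{1374}{77}} = - \frac{77}{1374}$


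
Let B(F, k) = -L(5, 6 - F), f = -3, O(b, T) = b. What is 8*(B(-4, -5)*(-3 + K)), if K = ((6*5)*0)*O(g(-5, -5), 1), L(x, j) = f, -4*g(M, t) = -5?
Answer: -72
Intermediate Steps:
g(M, t) = 5/4 (g(M, t) = -¼*(-5) = 5/4)
L(x, j) = -3
K = 0 (K = ((6*5)*0)*(5/4) = (30*0)*(5/4) = 0*(5/4) = 0)
B(F, k) = 3 (B(F, k) = -1*(-3) = 3)
8*(B(-4, -5)*(-3 + K)) = 8*(3*(-3 + 0)) = 8*(3*(-3)) = 8*(-9) = -72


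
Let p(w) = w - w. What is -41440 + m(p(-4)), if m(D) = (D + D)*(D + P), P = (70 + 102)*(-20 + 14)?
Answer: -41440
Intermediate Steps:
p(w) = 0
P = -1032 (P = 172*(-6) = -1032)
m(D) = 2*D*(-1032 + D) (m(D) = (D + D)*(D - 1032) = (2*D)*(-1032 + D) = 2*D*(-1032 + D))
-41440 + m(p(-4)) = -41440 + 2*0*(-1032 + 0) = -41440 + 2*0*(-1032) = -41440 + 0 = -41440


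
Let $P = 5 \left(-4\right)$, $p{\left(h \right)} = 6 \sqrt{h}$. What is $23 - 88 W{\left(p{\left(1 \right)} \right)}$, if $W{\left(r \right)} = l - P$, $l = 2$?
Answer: $-1913$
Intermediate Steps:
$P = -20$
$W{\left(r \right)} = 22$ ($W{\left(r \right)} = 2 - -20 = 2 + 20 = 22$)
$23 - 88 W{\left(p{\left(1 \right)} \right)} = 23 - 1936 = -1913$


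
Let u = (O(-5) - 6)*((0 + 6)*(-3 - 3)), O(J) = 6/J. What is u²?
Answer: 1679616/25 ≈ 67185.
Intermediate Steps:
u = 1296/5 (u = (6/(-5) - 6)*((0 + 6)*(-3 - 3)) = (6*(-⅕) - 6)*(6*(-6)) = (-6/5 - 6)*(-36) = -36/5*(-36) = 1296/5 ≈ 259.20)
u² = (1296/5)² = 1679616/25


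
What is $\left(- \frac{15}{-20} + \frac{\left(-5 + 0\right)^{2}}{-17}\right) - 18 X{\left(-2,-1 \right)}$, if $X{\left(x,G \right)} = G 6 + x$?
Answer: $\frac{9743}{68} \approx 143.28$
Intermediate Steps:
$X{\left(x,G \right)} = x + 6 G$ ($X{\left(x,G \right)} = 6 G + x = x + 6 G$)
$\left(- \frac{15}{-20} + \frac{\left(-5 + 0\right)^{2}}{-17}\right) - 18 X{\left(-2,-1 \right)} = \left(- \frac{15}{-20} + \frac{\left(-5 + 0\right)^{2}}{-17}\right) - 18 \left(-2 + 6 \left(-1\right)\right) = \left(\left(-15\right) \left(- \frac{1}{20}\right) + \left(-5\right)^{2} \left(- \frac{1}{17}\right)\right) - 18 \left(-2 - 6\right) = \left(\frac{3}{4} + 25 \left(- \frac{1}{17}\right)\right) - -144 = \left(\frac{3}{4} - \frac{25}{17}\right) + 144 = - \frac{49}{68} + 144 = \frac{9743}{68}$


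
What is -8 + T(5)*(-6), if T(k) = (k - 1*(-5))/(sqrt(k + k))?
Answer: -8 - 6*sqrt(10) ≈ -26.974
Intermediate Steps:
T(k) = sqrt(2)*(5 + k)/(2*sqrt(k)) (T(k) = (k + 5)/(sqrt(2*k)) = (5 + k)/((sqrt(2)*sqrt(k))) = (5 + k)*(sqrt(2)/(2*sqrt(k))) = sqrt(2)*(5 + k)/(2*sqrt(k)))
-8 + T(5)*(-6) = -8 + (sqrt(2)*(5 + 5)/(2*sqrt(5)))*(-6) = -8 + ((1/2)*sqrt(2)*(sqrt(5)/5)*10)*(-6) = -8 + sqrt(10)*(-6) = -8 - 6*sqrt(10)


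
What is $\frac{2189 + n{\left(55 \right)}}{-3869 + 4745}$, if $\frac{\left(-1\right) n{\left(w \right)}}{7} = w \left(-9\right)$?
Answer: $\frac{2827}{438} \approx 6.4543$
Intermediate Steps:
$n{\left(w \right)} = 63 w$ ($n{\left(w \right)} = - 7 w \left(-9\right) = - 7 \left(- 9 w\right) = 63 w$)
$\frac{2189 + n{\left(55 \right)}}{-3869 + 4745} = \frac{2189 + 63 \cdot 55}{-3869 + 4745} = \frac{2189 + 3465}{876} = 5654 \cdot \frac{1}{876} = \frac{2827}{438}$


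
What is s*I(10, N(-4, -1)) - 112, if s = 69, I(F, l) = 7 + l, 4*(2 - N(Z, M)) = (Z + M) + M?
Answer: 1225/2 ≈ 612.50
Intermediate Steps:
N(Z, M) = 2 - M/2 - Z/4 (N(Z, M) = 2 - ((Z + M) + M)/4 = 2 - ((M + Z) + M)/4 = 2 - (Z + 2*M)/4 = 2 + (-M/2 - Z/4) = 2 - M/2 - Z/4)
s*I(10, N(-4, -1)) - 112 = 69*(7 + (2 - 1/2*(-1) - 1/4*(-4))) - 112 = 69*(7 + (2 + 1/2 + 1)) - 112 = 69*(7 + 7/2) - 112 = 69*(21/2) - 112 = 1449/2 - 112 = 1225/2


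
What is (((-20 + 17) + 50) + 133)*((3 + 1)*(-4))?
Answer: -2880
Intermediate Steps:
(((-20 + 17) + 50) + 133)*((3 + 1)*(-4)) = ((-3 + 50) + 133)*(4*(-4)) = (47 + 133)*(-16) = 180*(-16) = -2880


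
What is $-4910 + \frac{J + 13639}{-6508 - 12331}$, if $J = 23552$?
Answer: $- \frac{92536681}{18839} \approx -4912.0$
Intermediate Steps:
$-4910 + \frac{J + 13639}{-6508 - 12331} = -4910 + \frac{23552 + 13639}{-6508 - 12331} = -4910 + \frac{37191}{-18839} = -4910 + 37191 \left(- \frac{1}{18839}\right) = -4910 - \frac{37191}{18839} = - \frac{92536681}{18839}$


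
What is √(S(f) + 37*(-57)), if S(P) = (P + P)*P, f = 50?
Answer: 7*√59 ≈ 53.768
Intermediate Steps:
S(P) = 2*P² (S(P) = (2*P)*P = 2*P²)
√(S(f) + 37*(-57)) = √(2*50² + 37*(-57)) = √(2*2500 - 2109) = √(5000 - 2109) = √2891 = 7*√59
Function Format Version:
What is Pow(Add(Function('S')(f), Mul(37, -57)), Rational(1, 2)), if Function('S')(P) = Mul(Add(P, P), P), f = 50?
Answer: Mul(7, Pow(59, Rational(1, 2))) ≈ 53.768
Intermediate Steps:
Function('S')(P) = Mul(2, Pow(P, 2)) (Function('S')(P) = Mul(Mul(2, P), P) = Mul(2, Pow(P, 2)))
Pow(Add(Function('S')(f), Mul(37, -57)), Rational(1, 2)) = Pow(Add(Mul(2, Pow(50, 2)), Mul(37, -57)), Rational(1, 2)) = Pow(Add(Mul(2, 2500), -2109), Rational(1, 2)) = Pow(Add(5000, -2109), Rational(1, 2)) = Pow(2891, Rational(1, 2)) = Mul(7, Pow(59, Rational(1, 2)))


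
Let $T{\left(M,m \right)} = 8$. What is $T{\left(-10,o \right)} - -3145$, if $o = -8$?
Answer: $3153$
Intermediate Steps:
$T{\left(-10,o \right)} - -3145 = 8 - -3145 = 8 + 3145 = 3153$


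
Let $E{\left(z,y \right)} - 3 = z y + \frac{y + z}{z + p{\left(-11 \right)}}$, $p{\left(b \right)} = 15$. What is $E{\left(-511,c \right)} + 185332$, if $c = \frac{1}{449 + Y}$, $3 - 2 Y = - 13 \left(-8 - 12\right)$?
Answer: $\frac{58924489197}{317936} \approx 1.8533 \cdot 10^{5}$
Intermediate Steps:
$Y = - \frac{257}{2}$ ($Y = \frac{3}{2} - \frac{\left(-13\right) \left(-8 - 12\right)}{2} = \frac{3}{2} - \frac{\left(-13\right) \left(-20\right)}{2} = \frac{3}{2} - 130 = - \frac{257}{2} \approx -128.5$)
$c = \frac{2}{641}$ ($c = \frac{1}{449 - \frac{257}{2}} = \frac{1}{\frac{641}{2}} = \frac{2}{641} \approx 0.0031201$)
$E{\left(z,y \right)} = 3 + y z + \frac{y + z}{15 + z}$ ($E{\left(z,y \right)} = 3 + \left(z y + \frac{y + z}{z + 15}\right) = 3 + \left(y z + \frac{y + z}{15 + z}\right) = 3 + y z + \frac{y + z}{15 + z}$)
$E{\left(-511,c \right)} + 185332 = \frac{45 + \frac{2}{641} + 4 \left(-511\right) + \frac{2 \left(-511\right)^{2}}{641} + 15 \cdot \frac{2}{641} \left(-511\right)}{15 - 511} + 185332 = \frac{45 + \frac{2}{641} - 2044 + \frac{2}{641} \cdot 261121 - \frac{15330}{641}}{-496} + 185332 = - \frac{45 + \frac{2}{641} - 2044 + \frac{522242}{641} - \frac{15330}{641}}{496} + 185332 = \left(- \frac{1}{496}\right) \left(- \frac{774445}{641}\right) + 185332 = \frac{774445}{317936} + 185332 = \frac{58924489197}{317936}$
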